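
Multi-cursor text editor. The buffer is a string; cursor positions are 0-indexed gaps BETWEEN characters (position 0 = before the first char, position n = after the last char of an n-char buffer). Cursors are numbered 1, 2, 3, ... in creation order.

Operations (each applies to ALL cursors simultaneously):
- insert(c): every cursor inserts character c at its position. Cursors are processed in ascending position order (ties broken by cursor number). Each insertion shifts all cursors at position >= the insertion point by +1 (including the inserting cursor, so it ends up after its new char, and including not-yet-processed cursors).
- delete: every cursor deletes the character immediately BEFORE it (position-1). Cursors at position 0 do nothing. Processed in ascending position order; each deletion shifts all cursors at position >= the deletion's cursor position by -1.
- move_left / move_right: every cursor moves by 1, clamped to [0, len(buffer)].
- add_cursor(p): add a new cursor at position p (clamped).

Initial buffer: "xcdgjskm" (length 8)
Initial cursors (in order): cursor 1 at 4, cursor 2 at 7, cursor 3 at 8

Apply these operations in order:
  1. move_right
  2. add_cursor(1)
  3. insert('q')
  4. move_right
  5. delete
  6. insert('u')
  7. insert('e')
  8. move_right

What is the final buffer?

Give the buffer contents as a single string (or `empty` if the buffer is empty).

Answer: xquedgjquekmuuee

Derivation:
After op 1 (move_right): buffer="xcdgjskm" (len 8), cursors c1@5 c2@8 c3@8, authorship ........
After op 2 (add_cursor(1)): buffer="xcdgjskm" (len 8), cursors c4@1 c1@5 c2@8 c3@8, authorship ........
After op 3 (insert('q')): buffer="xqcdgjqskmqq" (len 12), cursors c4@2 c1@7 c2@12 c3@12, authorship .4....1...23
After op 4 (move_right): buffer="xqcdgjqskmqq" (len 12), cursors c4@3 c1@8 c2@12 c3@12, authorship .4....1...23
After op 5 (delete): buffer="xqdgjqkm" (len 8), cursors c4@2 c1@6 c2@8 c3@8, authorship .4...1..
After op 6 (insert('u')): buffer="xqudgjqukmuu" (len 12), cursors c4@3 c1@8 c2@12 c3@12, authorship .44...11..23
After op 7 (insert('e')): buffer="xquedgjquekmuuee" (len 16), cursors c4@4 c1@10 c2@16 c3@16, authorship .444...111..2323
After op 8 (move_right): buffer="xquedgjquekmuuee" (len 16), cursors c4@5 c1@11 c2@16 c3@16, authorship .444...111..2323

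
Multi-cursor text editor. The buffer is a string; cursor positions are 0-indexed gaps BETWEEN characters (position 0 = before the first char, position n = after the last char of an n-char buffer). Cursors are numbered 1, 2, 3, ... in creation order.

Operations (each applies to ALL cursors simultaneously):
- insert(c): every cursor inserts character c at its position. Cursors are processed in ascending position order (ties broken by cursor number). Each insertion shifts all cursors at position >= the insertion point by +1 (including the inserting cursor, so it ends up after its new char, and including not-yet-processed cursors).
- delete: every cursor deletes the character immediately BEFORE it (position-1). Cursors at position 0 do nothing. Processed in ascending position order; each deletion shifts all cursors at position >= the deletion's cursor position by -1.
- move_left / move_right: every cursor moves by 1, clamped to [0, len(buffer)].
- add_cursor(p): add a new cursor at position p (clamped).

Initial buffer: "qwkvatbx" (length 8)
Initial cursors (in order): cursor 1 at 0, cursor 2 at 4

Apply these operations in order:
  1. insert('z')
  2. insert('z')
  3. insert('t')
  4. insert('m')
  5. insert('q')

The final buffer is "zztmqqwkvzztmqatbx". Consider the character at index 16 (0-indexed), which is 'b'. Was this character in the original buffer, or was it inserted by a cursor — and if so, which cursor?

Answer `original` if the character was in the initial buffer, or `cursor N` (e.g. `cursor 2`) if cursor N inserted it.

Answer: original

Derivation:
After op 1 (insert('z')): buffer="zqwkvzatbx" (len 10), cursors c1@1 c2@6, authorship 1....2....
After op 2 (insert('z')): buffer="zzqwkvzzatbx" (len 12), cursors c1@2 c2@8, authorship 11....22....
After op 3 (insert('t')): buffer="zztqwkvzztatbx" (len 14), cursors c1@3 c2@10, authorship 111....222....
After op 4 (insert('m')): buffer="zztmqwkvzztmatbx" (len 16), cursors c1@4 c2@12, authorship 1111....2222....
After op 5 (insert('q')): buffer="zztmqqwkvzztmqatbx" (len 18), cursors c1@5 c2@14, authorship 11111....22222....
Authorship (.=original, N=cursor N): 1 1 1 1 1 . . . . 2 2 2 2 2 . . . .
Index 16: author = original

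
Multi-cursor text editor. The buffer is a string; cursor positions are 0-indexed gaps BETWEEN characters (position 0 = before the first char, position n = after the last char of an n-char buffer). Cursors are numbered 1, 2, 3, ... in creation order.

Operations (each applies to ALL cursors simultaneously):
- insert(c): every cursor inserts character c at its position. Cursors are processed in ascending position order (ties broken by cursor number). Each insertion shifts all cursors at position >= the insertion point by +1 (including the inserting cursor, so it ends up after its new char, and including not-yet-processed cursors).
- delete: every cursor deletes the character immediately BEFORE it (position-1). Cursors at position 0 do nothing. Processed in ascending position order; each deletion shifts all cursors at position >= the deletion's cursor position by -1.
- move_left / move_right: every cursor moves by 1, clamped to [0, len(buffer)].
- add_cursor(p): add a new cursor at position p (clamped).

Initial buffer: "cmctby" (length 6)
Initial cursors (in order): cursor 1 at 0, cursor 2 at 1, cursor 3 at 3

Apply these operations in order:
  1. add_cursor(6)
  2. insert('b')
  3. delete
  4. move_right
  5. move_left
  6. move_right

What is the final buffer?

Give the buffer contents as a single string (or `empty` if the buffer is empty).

Answer: cmctby

Derivation:
After op 1 (add_cursor(6)): buffer="cmctby" (len 6), cursors c1@0 c2@1 c3@3 c4@6, authorship ......
After op 2 (insert('b')): buffer="bcbmcbtbyb" (len 10), cursors c1@1 c2@3 c3@6 c4@10, authorship 1.2..3...4
After op 3 (delete): buffer="cmctby" (len 6), cursors c1@0 c2@1 c3@3 c4@6, authorship ......
After op 4 (move_right): buffer="cmctby" (len 6), cursors c1@1 c2@2 c3@4 c4@6, authorship ......
After op 5 (move_left): buffer="cmctby" (len 6), cursors c1@0 c2@1 c3@3 c4@5, authorship ......
After op 6 (move_right): buffer="cmctby" (len 6), cursors c1@1 c2@2 c3@4 c4@6, authorship ......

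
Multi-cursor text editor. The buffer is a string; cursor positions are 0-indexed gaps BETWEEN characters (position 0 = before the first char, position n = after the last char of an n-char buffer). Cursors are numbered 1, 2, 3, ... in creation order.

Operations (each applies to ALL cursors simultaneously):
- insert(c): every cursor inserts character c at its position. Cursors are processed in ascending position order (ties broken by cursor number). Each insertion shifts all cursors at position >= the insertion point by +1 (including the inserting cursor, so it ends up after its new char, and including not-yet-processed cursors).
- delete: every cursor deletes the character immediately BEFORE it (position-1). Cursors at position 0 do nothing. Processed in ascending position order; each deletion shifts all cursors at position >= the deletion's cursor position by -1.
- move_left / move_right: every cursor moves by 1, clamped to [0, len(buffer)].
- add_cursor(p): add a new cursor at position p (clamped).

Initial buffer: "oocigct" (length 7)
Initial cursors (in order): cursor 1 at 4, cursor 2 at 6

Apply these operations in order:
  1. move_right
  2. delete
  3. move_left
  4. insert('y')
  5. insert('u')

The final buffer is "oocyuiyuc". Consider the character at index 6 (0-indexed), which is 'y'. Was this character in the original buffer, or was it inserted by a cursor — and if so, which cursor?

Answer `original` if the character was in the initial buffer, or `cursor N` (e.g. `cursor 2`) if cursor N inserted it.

After op 1 (move_right): buffer="oocigct" (len 7), cursors c1@5 c2@7, authorship .......
After op 2 (delete): buffer="oocic" (len 5), cursors c1@4 c2@5, authorship .....
After op 3 (move_left): buffer="oocic" (len 5), cursors c1@3 c2@4, authorship .....
After op 4 (insert('y')): buffer="oocyiyc" (len 7), cursors c1@4 c2@6, authorship ...1.2.
After op 5 (insert('u')): buffer="oocyuiyuc" (len 9), cursors c1@5 c2@8, authorship ...11.22.
Authorship (.=original, N=cursor N): . . . 1 1 . 2 2 .
Index 6: author = 2

Answer: cursor 2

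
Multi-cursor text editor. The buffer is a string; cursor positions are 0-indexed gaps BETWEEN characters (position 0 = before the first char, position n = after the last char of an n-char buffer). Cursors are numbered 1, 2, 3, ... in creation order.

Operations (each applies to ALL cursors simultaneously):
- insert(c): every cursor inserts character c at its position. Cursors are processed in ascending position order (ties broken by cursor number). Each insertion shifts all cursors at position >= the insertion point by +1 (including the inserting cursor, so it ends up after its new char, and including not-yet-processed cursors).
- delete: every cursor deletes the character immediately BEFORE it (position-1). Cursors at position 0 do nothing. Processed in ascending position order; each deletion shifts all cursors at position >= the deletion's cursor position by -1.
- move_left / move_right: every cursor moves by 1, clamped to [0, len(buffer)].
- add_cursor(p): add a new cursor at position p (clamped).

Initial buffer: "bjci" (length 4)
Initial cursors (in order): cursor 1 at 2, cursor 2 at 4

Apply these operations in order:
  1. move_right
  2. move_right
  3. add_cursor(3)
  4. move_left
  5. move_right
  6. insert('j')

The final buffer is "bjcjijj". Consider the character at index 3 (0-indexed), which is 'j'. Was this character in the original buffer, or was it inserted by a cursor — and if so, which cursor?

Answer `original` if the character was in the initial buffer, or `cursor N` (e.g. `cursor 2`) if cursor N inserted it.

After op 1 (move_right): buffer="bjci" (len 4), cursors c1@3 c2@4, authorship ....
After op 2 (move_right): buffer="bjci" (len 4), cursors c1@4 c2@4, authorship ....
After op 3 (add_cursor(3)): buffer="bjci" (len 4), cursors c3@3 c1@4 c2@4, authorship ....
After op 4 (move_left): buffer="bjci" (len 4), cursors c3@2 c1@3 c2@3, authorship ....
After op 5 (move_right): buffer="bjci" (len 4), cursors c3@3 c1@4 c2@4, authorship ....
After op 6 (insert('j')): buffer="bjcjijj" (len 7), cursors c3@4 c1@7 c2@7, authorship ...3.12
Authorship (.=original, N=cursor N): . . . 3 . 1 2
Index 3: author = 3

Answer: cursor 3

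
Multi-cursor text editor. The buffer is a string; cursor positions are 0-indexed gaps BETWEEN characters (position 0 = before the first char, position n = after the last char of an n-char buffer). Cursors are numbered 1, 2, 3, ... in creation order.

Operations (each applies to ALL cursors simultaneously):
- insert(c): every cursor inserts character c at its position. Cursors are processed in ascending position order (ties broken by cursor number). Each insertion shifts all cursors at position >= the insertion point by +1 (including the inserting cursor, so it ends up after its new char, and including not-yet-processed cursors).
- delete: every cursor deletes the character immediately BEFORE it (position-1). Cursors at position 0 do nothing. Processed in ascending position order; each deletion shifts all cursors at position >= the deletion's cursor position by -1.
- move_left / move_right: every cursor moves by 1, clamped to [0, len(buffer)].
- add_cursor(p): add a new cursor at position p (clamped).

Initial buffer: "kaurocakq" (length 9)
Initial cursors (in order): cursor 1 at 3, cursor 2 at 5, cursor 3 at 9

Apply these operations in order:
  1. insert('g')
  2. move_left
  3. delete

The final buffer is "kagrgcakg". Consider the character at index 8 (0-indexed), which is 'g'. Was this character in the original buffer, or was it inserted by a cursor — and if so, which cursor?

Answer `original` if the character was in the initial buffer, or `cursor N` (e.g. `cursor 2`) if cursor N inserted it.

Answer: cursor 3

Derivation:
After op 1 (insert('g')): buffer="kaugrogcakqg" (len 12), cursors c1@4 c2@7 c3@12, authorship ...1..2....3
After op 2 (move_left): buffer="kaugrogcakqg" (len 12), cursors c1@3 c2@6 c3@11, authorship ...1..2....3
After op 3 (delete): buffer="kagrgcakg" (len 9), cursors c1@2 c2@4 c3@8, authorship ..1.2...3
Authorship (.=original, N=cursor N): . . 1 . 2 . . . 3
Index 8: author = 3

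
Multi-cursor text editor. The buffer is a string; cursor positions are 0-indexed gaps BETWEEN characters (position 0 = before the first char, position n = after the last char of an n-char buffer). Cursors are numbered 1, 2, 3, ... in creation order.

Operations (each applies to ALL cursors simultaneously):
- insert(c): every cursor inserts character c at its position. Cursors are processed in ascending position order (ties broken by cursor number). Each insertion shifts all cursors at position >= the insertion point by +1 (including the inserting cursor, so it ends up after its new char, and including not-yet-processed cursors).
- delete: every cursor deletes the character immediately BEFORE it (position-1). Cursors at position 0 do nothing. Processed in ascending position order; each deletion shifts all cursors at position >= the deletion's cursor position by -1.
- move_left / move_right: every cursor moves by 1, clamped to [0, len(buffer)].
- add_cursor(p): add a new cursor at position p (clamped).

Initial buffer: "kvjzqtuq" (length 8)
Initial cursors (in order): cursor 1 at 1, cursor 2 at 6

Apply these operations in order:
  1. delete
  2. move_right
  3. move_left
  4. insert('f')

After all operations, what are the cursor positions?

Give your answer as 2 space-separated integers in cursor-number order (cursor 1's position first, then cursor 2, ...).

After op 1 (delete): buffer="vjzquq" (len 6), cursors c1@0 c2@4, authorship ......
After op 2 (move_right): buffer="vjzquq" (len 6), cursors c1@1 c2@5, authorship ......
After op 3 (move_left): buffer="vjzquq" (len 6), cursors c1@0 c2@4, authorship ......
After op 4 (insert('f')): buffer="fvjzqfuq" (len 8), cursors c1@1 c2@6, authorship 1....2..

Answer: 1 6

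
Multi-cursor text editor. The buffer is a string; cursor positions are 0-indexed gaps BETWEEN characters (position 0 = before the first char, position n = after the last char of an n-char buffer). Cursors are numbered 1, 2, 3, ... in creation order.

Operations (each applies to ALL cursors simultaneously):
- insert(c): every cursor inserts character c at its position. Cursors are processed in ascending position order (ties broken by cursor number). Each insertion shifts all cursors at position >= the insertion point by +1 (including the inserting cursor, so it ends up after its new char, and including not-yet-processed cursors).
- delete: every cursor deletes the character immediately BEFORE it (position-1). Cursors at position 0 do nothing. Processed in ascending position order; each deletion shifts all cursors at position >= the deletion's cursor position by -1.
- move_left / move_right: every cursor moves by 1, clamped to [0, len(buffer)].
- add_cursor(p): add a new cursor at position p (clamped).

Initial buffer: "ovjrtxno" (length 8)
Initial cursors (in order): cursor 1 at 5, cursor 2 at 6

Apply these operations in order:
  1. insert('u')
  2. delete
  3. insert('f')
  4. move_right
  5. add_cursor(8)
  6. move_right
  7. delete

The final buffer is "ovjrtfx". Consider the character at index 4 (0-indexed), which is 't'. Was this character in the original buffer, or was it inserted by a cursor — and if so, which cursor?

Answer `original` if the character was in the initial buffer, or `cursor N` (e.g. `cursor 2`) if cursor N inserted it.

After op 1 (insert('u')): buffer="ovjrtuxuno" (len 10), cursors c1@6 c2@8, authorship .....1.2..
After op 2 (delete): buffer="ovjrtxno" (len 8), cursors c1@5 c2@6, authorship ........
After op 3 (insert('f')): buffer="ovjrtfxfno" (len 10), cursors c1@6 c2@8, authorship .....1.2..
After op 4 (move_right): buffer="ovjrtfxfno" (len 10), cursors c1@7 c2@9, authorship .....1.2..
After op 5 (add_cursor(8)): buffer="ovjrtfxfno" (len 10), cursors c1@7 c3@8 c2@9, authorship .....1.2..
After op 6 (move_right): buffer="ovjrtfxfno" (len 10), cursors c1@8 c3@9 c2@10, authorship .....1.2..
After op 7 (delete): buffer="ovjrtfx" (len 7), cursors c1@7 c2@7 c3@7, authorship .....1.
Authorship (.=original, N=cursor N): . . . . . 1 .
Index 4: author = original

Answer: original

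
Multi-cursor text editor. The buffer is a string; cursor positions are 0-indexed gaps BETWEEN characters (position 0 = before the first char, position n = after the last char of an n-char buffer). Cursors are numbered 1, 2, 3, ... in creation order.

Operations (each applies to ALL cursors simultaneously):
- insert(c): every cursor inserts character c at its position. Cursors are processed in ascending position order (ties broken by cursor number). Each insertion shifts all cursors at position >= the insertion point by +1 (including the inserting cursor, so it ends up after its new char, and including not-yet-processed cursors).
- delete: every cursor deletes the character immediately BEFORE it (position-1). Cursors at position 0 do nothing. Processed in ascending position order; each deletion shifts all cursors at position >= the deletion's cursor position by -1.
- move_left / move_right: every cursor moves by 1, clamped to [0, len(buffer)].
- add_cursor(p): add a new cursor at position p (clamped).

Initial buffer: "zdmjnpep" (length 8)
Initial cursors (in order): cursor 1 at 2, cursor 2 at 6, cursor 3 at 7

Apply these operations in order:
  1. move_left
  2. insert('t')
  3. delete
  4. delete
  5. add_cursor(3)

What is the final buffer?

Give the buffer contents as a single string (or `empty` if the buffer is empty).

After op 1 (move_left): buffer="zdmjnpep" (len 8), cursors c1@1 c2@5 c3@6, authorship ........
After op 2 (insert('t')): buffer="ztdmjntptep" (len 11), cursors c1@2 c2@7 c3@9, authorship .1....2.3..
After op 3 (delete): buffer="zdmjnpep" (len 8), cursors c1@1 c2@5 c3@6, authorship ........
After op 4 (delete): buffer="dmjep" (len 5), cursors c1@0 c2@3 c3@3, authorship .....
After op 5 (add_cursor(3)): buffer="dmjep" (len 5), cursors c1@0 c2@3 c3@3 c4@3, authorship .....

Answer: dmjep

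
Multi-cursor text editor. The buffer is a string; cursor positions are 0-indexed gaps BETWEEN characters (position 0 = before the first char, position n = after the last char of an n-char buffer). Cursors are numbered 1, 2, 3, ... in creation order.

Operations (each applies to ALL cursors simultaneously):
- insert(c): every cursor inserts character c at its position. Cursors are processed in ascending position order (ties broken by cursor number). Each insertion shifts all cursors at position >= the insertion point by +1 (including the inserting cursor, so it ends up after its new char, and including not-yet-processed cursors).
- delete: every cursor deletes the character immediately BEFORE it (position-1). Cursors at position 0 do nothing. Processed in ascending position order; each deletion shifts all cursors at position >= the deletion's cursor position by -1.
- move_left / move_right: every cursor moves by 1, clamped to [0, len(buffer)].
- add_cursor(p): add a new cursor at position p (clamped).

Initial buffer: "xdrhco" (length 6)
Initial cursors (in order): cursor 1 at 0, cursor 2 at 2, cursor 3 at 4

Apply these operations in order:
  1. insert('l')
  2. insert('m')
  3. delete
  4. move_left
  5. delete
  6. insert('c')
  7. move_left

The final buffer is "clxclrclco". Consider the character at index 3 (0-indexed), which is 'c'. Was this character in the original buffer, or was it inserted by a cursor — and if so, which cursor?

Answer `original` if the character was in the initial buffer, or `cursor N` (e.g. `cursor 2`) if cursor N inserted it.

Answer: cursor 2

Derivation:
After op 1 (insert('l')): buffer="lxdlrhlco" (len 9), cursors c1@1 c2@4 c3@7, authorship 1..2..3..
After op 2 (insert('m')): buffer="lmxdlmrhlmco" (len 12), cursors c1@2 c2@6 c3@10, authorship 11..22..33..
After op 3 (delete): buffer="lxdlrhlco" (len 9), cursors c1@1 c2@4 c3@7, authorship 1..2..3..
After op 4 (move_left): buffer="lxdlrhlco" (len 9), cursors c1@0 c2@3 c3@6, authorship 1..2..3..
After op 5 (delete): buffer="lxlrlco" (len 7), cursors c1@0 c2@2 c3@4, authorship 1.2.3..
After op 6 (insert('c')): buffer="clxclrclco" (len 10), cursors c1@1 c2@4 c3@7, authorship 11.22.33..
After op 7 (move_left): buffer="clxclrclco" (len 10), cursors c1@0 c2@3 c3@6, authorship 11.22.33..
Authorship (.=original, N=cursor N): 1 1 . 2 2 . 3 3 . .
Index 3: author = 2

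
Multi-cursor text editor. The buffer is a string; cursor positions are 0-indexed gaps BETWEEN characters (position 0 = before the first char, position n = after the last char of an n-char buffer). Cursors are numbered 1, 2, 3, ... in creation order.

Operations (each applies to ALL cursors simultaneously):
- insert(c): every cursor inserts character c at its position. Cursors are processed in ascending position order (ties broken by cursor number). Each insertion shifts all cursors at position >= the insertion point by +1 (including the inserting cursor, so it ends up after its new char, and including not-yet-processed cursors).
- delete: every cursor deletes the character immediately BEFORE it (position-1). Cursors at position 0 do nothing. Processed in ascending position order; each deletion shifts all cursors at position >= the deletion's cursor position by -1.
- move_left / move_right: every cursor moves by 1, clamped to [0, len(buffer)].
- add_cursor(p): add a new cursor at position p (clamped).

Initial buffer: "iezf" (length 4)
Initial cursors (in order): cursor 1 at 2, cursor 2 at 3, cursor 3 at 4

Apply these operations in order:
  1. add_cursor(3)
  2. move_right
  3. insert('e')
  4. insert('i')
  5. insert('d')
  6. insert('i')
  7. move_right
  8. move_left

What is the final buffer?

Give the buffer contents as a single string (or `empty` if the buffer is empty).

Answer: iezeidifeeeiiidddiii

Derivation:
After op 1 (add_cursor(3)): buffer="iezf" (len 4), cursors c1@2 c2@3 c4@3 c3@4, authorship ....
After op 2 (move_right): buffer="iezf" (len 4), cursors c1@3 c2@4 c3@4 c4@4, authorship ....
After op 3 (insert('e')): buffer="iezefeee" (len 8), cursors c1@4 c2@8 c3@8 c4@8, authorship ...1.234
After op 4 (insert('i')): buffer="iezeifeeeiii" (len 12), cursors c1@5 c2@12 c3@12 c4@12, authorship ...11.234234
After op 5 (insert('d')): buffer="iezeidfeeeiiiddd" (len 16), cursors c1@6 c2@16 c3@16 c4@16, authorship ...111.234234234
After op 6 (insert('i')): buffer="iezeidifeeeiiidddiii" (len 20), cursors c1@7 c2@20 c3@20 c4@20, authorship ...1111.234234234234
After op 7 (move_right): buffer="iezeidifeeeiiidddiii" (len 20), cursors c1@8 c2@20 c3@20 c4@20, authorship ...1111.234234234234
After op 8 (move_left): buffer="iezeidifeeeiiidddiii" (len 20), cursors c1@7 c2@19 c3@19 c4@19, authorship ...1111.234234234234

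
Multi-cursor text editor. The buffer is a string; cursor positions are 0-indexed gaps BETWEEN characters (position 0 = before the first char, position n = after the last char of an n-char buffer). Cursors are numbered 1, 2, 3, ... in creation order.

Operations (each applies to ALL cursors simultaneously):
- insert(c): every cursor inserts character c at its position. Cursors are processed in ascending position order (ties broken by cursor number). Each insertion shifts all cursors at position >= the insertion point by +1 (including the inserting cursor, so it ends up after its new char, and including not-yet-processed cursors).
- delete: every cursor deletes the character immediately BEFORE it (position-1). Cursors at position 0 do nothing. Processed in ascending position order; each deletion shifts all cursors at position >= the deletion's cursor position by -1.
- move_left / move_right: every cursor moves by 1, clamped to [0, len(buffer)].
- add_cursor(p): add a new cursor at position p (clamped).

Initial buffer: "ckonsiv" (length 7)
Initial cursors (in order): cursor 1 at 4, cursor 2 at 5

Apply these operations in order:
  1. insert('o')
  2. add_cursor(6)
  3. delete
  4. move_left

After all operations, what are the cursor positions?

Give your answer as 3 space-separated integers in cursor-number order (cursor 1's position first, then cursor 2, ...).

After op 1 (insert('o')): buffer="ckonosoiv" (len 9), cursors c1@5 c2@7, authorship ....1.2..
After op 2 (add_cursor(6)): buffer="ckonosoiv" (len 9), cursors c1@5 c3@6 c2@7, authorship ....1.2..
After op 3 (delete): buffer="ckoniv" (len 6), cursors c1@4 c2@4 c3@4, authorship ......
After op 4 (move_left): buffer="ckoniv" (len 6), cursors c1@3 c2@3 c3@3, authorship ......

Answer: 3 3 3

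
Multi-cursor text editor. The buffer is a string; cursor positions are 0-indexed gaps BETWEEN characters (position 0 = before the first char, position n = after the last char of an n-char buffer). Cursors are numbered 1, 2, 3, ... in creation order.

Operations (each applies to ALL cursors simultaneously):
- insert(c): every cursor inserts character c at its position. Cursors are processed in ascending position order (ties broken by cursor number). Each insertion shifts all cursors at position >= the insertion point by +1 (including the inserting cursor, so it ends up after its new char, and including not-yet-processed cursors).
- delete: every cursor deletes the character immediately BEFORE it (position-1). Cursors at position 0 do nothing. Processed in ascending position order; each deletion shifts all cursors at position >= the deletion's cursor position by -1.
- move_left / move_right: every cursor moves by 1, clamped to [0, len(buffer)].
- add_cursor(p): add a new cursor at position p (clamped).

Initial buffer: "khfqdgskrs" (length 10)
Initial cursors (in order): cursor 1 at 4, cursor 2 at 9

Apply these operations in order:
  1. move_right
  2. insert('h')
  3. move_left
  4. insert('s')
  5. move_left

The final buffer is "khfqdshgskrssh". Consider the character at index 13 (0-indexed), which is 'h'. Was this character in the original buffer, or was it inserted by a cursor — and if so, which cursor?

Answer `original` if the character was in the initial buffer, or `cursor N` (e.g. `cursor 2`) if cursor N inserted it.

Answer: cursor 2

Derivation:
After op 1 (move_right): buffer="khfqdgskrs" (len 10), cursors c1@5 c2@10, authorship ..........
After op 2 (insert('h')): buffer="khfqdhgskrsh" (len 12), cursors c1@6 c2@12, authorship .....1.....2
After op 3 (move_left): buffer="khfqdhgskrsh" (len 12), cursors c1@5 c2@11, authorship .....1.....2
After op 4 (insert('s')): buffer="khfqdshgskrssh" (len 14), cursors c1@6 c2@13, authorship .....11.....22
After op 5 (move_left): buffer="khfqdshgskrssh" (len 14), cursors c1@5 c2@12, authorship .....11.....22
Authorship (.=original, N=cursor N): . . . . . 1 1 . . . . . 2 2
Index 13: author = 2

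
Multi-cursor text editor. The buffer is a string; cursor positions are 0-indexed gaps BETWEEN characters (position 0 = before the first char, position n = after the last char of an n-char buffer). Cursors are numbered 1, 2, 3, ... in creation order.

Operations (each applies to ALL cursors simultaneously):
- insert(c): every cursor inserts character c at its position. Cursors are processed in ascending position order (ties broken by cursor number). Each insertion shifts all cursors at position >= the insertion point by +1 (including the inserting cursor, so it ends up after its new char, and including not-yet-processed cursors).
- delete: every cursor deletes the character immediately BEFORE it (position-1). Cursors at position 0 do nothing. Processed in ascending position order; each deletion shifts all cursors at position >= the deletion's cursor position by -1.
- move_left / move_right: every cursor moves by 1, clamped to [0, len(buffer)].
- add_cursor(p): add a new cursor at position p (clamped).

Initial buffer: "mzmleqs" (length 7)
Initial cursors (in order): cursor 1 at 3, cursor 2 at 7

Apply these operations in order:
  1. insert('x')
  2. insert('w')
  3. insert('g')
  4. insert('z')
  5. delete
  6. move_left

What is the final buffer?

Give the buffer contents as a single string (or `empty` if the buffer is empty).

After op 1 (insert('x')): buffer="mzmxleqsx" (len 9), cursors c1@4 c2@9, authorship ...1....2
After op 2 (insert('w')): buffer="mzmxwleqsxw" (len 11), cursors c1@5 c2@11, authorship ...11....22
After op 3 (insert('g')): buffer="mzmxwgleqsxwg" (len 13), cursors c1@6 c2@13, authorship ...111....222
After op 4 (insert('z')): buffer="mzmxwgzleqsxwgz" (len 15), cursors c1@7 c2@15, authorship ...1111....2222
After op 5 (delete): buffer="mzmxwgleqsxwg" (len 13), cursors c1@6 c2@13, authorship ...111....222
After op 6 (move_left): buffer="mzmxwgleqsxwg" (len 13), cursors c1@5 c2@12, authorship ...111....222

Answer: mzmxwgleqsxwg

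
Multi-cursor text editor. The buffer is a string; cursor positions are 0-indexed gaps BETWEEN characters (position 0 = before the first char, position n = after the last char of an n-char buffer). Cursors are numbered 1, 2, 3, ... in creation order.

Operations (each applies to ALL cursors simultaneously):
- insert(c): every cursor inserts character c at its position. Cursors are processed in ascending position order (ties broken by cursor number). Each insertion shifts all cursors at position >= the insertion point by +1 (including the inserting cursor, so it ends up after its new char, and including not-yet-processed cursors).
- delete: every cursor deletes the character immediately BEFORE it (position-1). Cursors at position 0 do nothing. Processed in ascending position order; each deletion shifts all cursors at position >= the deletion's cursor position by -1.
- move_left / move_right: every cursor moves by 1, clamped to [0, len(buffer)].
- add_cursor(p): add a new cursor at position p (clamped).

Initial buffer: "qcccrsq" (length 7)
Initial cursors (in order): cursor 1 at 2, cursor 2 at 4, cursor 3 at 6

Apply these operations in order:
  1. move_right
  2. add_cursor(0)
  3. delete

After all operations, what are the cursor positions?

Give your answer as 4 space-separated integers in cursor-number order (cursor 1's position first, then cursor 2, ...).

Answer: 2 3 4 0

Derivation:
After op 1 (move_right): buffer="qcccrsq" (len 7), cursors c1@3 c2@5 c3@7, authorship .......
After op 2 (add_cursor(0)): buffer="qcccrsq" (len 7), cursors c4@0 c1@3 c2@5 c3@7, authorship .......
After op 3 (delete): buffer="qccs" (len 4), cursors c4@0 c1@2 c2@3 c3@4, authorship ....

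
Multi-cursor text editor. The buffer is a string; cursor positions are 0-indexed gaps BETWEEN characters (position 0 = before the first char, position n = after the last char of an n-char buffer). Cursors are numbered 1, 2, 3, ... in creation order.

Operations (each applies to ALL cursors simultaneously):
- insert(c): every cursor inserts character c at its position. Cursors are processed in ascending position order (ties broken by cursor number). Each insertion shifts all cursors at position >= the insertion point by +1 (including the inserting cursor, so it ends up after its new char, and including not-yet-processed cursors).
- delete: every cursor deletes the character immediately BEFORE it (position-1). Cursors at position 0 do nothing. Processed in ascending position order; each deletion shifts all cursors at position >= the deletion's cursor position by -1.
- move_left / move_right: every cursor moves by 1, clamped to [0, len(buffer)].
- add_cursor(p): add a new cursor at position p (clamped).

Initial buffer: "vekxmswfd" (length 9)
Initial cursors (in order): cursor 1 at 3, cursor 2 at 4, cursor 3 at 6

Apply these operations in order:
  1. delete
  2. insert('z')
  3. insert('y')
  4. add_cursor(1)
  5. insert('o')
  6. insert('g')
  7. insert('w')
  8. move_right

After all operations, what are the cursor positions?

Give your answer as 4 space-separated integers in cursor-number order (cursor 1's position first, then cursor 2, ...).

After op 1 (delete): buffer="vemwfd" (len 6), cursors c1@2 c2@2 c3@3, authorship ......
After op 2 (insert('z')): buffer="vezzmzwfd" (len 9), cursors c1@4 c2@4 c3@6, authorship ..12.3...
After op 3 (insert('y')): buffer="vezzyymzywfd" (len 12), cursors c1@6 c2@6 c3@9, authorship ..1212.33...
After op 4 (add_cursor(1)): buffer="vezzyymzywfd" (len 12), cursors c4@1 c1@6 c2@6 c3@9, authorship ..1212.33...
After op 5 (insert('o')): buffer="voezzyyoomzyowfd" (len 16), cursors c4@2 c1@9 c2@9 c3@13, authorship .4.121212.333...
After op 6 (insert('g')): buffer="vogezzyyooggmzyogwfd" (len 20), cursors c4@3 c1@12 c2@12 c3@17, authorship .44.12121212.3333...
After op 7 (insert('w')): buffer="vogwezzyyooggwwmzyogwwfd" (len 24), cursors c4@4 c1@15 c2@15 c3@21, authorship .444.1212121212.33333...
After op 8 (move_right): buffer="vogwezzyyooggwwmzyogwwfd" (len 24), cursors c4@5 c1@16 c2@16 c3@22, authorship .444.1212121212.33333...

Answer: 16 16 22 5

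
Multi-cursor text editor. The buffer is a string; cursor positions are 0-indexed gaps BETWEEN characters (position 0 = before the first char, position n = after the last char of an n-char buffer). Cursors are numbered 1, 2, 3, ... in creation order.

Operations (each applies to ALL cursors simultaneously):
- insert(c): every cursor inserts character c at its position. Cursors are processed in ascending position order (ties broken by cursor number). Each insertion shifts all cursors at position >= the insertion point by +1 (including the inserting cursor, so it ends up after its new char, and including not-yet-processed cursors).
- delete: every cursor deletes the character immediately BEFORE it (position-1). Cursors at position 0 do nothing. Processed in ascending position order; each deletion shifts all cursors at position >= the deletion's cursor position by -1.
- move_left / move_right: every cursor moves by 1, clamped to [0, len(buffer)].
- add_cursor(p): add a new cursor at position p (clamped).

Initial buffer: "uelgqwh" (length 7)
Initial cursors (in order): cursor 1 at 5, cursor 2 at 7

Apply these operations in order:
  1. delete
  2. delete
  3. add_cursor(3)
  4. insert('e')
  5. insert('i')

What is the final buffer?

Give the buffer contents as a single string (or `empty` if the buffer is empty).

Answer: ueleeeiii

Derivation:
After op 1 (delete): buffer="uelgw" (len 5), cursors c1@4 c2@5, authorship .....
After op 2 (delete): buffer="uel" (len 3), cursors c1@3 c2@3, authorship ...
After op 3 (add_cursor(3)): buffer="uel" (len 3), cursors c1@3 c2@3 c3@3, authorship ...
After op 4 (insert('e')): buffer="ueleee" (len 6), cursors c1@6 c2@6 c3@6, authorship ...123
After op 5 (insert('i')): buffer="ueleeeiii" (len 9), cursors c1@9 c2@9 c3@9, authorship ...123123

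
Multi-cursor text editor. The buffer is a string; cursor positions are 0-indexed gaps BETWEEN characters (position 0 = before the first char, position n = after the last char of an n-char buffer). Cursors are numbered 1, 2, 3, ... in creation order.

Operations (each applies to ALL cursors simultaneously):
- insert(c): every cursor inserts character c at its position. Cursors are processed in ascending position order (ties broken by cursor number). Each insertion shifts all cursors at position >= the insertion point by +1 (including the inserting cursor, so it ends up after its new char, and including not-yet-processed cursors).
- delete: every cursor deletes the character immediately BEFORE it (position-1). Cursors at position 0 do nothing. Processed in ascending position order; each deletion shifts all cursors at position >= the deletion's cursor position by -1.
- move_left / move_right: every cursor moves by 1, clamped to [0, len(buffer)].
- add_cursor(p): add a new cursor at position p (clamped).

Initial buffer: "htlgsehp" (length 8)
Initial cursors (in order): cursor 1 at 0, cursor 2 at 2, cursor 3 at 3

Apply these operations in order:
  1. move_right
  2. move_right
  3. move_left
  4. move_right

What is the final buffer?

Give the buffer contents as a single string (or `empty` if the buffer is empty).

Answer: htlgsehp

Derivation:
After op 1 (move_right): buffer="htlgsehp" (len 8), cursors c1@1 c2@3 c3@4, authorship ........
After op 2 (move_right): buffer="htlgsehp" (len 8), cursors c1@2 c2@4 c3@5, authorship ........
After op 3 (move_left): buffer="htlgsehp" (len 8), cursors c1@1 c2@3 c3@4, authorship ........
After op 4 (move_right): buffer="htlgsehp" (len 8), cursors c1@2 c2@4 c3@5, authorship ........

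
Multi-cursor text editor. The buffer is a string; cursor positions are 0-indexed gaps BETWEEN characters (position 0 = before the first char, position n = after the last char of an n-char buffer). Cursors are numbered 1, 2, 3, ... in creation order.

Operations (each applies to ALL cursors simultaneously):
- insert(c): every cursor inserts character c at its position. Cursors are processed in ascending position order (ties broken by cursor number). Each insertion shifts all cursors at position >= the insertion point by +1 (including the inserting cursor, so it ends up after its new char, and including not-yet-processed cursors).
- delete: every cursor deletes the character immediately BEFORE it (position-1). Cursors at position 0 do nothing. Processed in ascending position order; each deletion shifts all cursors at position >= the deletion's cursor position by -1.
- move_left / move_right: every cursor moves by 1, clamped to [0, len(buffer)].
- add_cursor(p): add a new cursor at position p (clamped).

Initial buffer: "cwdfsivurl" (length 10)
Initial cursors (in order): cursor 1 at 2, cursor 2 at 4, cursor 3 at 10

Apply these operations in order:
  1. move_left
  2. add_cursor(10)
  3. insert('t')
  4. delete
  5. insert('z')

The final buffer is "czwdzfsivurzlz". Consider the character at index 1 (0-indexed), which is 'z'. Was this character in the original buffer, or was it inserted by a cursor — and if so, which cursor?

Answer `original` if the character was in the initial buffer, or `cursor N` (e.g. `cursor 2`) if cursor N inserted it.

After op 1 (move_left): buffer="cwdfsivurl" (len 10), cursors c1@1 c2@3 c3@9, authorship ..........
After op 2 (add_cursor(10)): buffer="cwdfsivurl" (len 10), cursors c1@1 c2@3 c3@9 c4@10, authorship ..........
After op 3 (insert('t')): buffer="ctwdtfsivurtlt" (len 14), cursors c1@2 c2@5 c3@12 c4@14, authorship .1..2......3.4
After op 4 (delete): buffer="cwdfsivurl" (len 10), cursors c1@1 c2@3 c3@9 c4@10, authorship ..........
After op 5 (insert('z')): buffer="czwdzfsivurzlz" (len 14), cursors c1@2 c2@5 c3@12 c4@14, authorship .1..2......3.4
Authorship (.=original, N=cursor N): . 1 . . 2 . . . . . . 3 . 4
Index 1: author = 1

Answer: cursor 1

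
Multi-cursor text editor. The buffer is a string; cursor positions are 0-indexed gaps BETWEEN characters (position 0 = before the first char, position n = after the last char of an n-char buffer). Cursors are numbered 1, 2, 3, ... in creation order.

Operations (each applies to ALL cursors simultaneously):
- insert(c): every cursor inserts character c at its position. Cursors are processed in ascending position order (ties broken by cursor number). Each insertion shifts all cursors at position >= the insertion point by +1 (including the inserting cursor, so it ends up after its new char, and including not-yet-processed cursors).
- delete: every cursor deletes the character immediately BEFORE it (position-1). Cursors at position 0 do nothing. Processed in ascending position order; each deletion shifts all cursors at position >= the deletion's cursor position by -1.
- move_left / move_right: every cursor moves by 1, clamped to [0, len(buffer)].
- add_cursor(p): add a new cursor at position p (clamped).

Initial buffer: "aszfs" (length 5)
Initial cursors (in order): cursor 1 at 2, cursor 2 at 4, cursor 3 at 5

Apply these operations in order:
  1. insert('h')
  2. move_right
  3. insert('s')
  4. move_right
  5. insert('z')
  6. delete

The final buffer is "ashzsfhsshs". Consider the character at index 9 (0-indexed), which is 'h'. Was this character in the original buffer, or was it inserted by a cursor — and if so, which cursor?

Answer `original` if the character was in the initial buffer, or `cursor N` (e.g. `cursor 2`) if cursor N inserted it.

After op 1 (insert('h')): buffer="ashzfhsh" (len 8), cursors c1@3 c2@6 c3@8, authorship ..1..2.3
After op 2 (move_right): buffer="ashzfhsh" (len 8), cursors c1@4 c2@7 c3@8, authorship ..1..2.3
After op 3 (insert('s')): buffer="ashzsfhsshs" (len 11), cursors c1@5 c2@9 c3@11, authorship ..1.1.2.233
After op 4 (move_right): buffer="ashzsfhsshs" (len 11), cursors c1@6 c2@10 c3@11, authorship ..1.1.2.233
After op 5 (insert('z')): buffer="ashzsfzhsshzsz" (len 14), cursors c1@7 c2@12 c3@14, authorship ..1.1.12.23233
After op 6 (delete): buffer="ashzsfhsshs" (len 11), cursors c1@6 c2@10 c3@11, authorship ..1.1.2.233
Authorship (.=original, N=cursor N): . . 1 . 1 . 2 . 2 3 3
Index 9: author = 3

Answer: cursor 3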